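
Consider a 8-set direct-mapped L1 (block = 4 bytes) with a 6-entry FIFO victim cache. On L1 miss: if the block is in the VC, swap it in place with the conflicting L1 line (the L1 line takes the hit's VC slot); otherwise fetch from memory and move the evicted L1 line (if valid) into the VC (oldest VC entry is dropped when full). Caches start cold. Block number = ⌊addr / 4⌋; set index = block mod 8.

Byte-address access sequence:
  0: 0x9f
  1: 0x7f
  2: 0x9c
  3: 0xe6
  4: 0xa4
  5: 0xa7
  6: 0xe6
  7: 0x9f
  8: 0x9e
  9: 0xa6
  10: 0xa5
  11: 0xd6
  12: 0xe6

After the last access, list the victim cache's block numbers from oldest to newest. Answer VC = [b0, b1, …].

VC = [31, 41]

0: 0x9f (blk 39, set 7) → MISS  vc=[]
1: 0x7f (blk 31, set 7) → MISS  vc=[39]
2: 0x9c (blk 39, set 7) → VC-HIT  vc=[31]
3: 0xe6 (blk 57, set 1) → MISS  vc=[31]
4: 0xa4 (blk 41, set 1) → MISS  vc=[31, 57]
5: 0xa7 (blk 41, set 1) → L1-HIT  vc=[31, 57]
6: 0xe6 (blk 57, set 1) → VC-HIT  vc=[31, 41]
7: 0x9f (blk 39, set 7) → L1-HIT  vc=[31, 41]
8: 0x9e (blk 39, set 7) → L1-HIT  vc=[31, 41]
9: 0xa6 (blk 41, set 1) → VC-HIT  vc=[31, 57]
10: 0xa5 (blk 41, set 1) → L1-HIT  vc=[31, 57]
11: 0xd6 (blk 53, set 5) → MISS  vc=[31, 57]
12: 0xe6 (blk 57, set 1) → VC-HIT  vc=[31, 41]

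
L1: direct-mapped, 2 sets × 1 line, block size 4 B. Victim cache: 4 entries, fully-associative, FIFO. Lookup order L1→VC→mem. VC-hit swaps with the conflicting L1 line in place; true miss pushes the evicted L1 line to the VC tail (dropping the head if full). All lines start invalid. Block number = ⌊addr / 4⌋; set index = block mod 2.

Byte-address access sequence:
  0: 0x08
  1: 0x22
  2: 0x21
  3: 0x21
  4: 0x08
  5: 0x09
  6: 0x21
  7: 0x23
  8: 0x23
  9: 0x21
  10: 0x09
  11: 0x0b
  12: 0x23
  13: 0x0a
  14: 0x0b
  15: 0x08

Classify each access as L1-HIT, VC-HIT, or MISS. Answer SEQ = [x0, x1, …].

  [0] addr=0x8 blk=2 s=0: MISS | VC []
  [1] addr=0x22 blk=8 s=0: MISS | VC [2]
  [2] addr=0x21 blk=8 s=0: L1-HIT | VC [2]
  [3] addr=0x21 blk=8 s=0: L1-HIT | VC [2]
  [4] addr=0x8 blk=2 s=0: VC-HIT | VC [8]
  [5] addr=0x9 blk=2 s=0: L1-HIT | VC [8]
  [6] addr=0x21 blk=8 s=0: VC-HIT | VC [2]
  [7] addr=0x23 blk=8 s=0: L1-HIT | VC [2]
  [8] addr=0x23 blk=8 s=0: L1-HIT | VC [2]
  [9] addr=0x21 blk=8 s=0: L1-HIT | VC [2]
  [10] addr=0x9 blk=2 s=0: VC-HIT | VC [8]
  [11] addr=0xb blk=2 s=0: L1-HIT | VC [8]
  [12] addr=0x23 blk=8 s=0: VC-HIT | VC [2]
  [13] addr=0xa blk=2 s=0: VC-HIT | VC [8]
  [14] addr=0xb blk=2 s=0: L1-HIT | VC [8]
  [15] addr=0x8 blk=2 s=0: L1-HIT | VC [8]

SEQ = [MISS, MISS, L1-HIT, L1-HIT, VC-HIT, L1-HIT, VC-HIT, L1-HIT, L1-HIT, L1-HIT, VC-HIT, L1-HIT, VC-HIT, VC-HIT, L1-HIT, L1-HIT]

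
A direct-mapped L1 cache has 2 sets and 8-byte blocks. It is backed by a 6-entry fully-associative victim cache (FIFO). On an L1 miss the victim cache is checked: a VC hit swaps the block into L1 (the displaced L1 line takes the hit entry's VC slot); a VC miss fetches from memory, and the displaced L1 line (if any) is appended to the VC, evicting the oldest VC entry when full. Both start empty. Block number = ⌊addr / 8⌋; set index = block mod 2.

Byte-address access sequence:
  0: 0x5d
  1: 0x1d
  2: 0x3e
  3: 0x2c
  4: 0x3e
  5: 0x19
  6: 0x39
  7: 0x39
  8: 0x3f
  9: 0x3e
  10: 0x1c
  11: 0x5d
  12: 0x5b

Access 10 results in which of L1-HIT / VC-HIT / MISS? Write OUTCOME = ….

  [0] addr=0x5d blk=11 s=1: MISS | VC []
  [1] addr=0x1d blk=3 s=1: MISS | VC [11]
  [2] addr=0x3e blk=7 s=1: MISS | VC [11, 3]
  [3] addr=0x2c blk=5 s=1: MISS | VC [11, 3, 7]
  [4] addr=0x3e blk=7 s=1: VC-HIT | VC [11, 3, 5]
  [5] addr=0x19 blk=3 s=1: VC-HIT | VC [11, 7, 5]
  [6] addr=0x39 blk=7 s=1: VC-HIT | VC [11, 3, 5]
  [7] addr=0x39 blk=7 s=1: L1-HIT | VC [11, 3, 5]
  [8] addr=0x3f blk=7 s=1: L1-HIT | VC [11, 3, 5]
  [9] addr=0x3e blk=7 s=1: L1-HIT | VC [11, 3, 5]
  [10] addr=0x1c blk=3 s=1: VC-HIT | VC [11, 7, 5]
  [11] addr=0x5d blk=11 s=1: VC-HIT | VC [3, 7, 5]
  [12] addr=0x5b blk=11 s=1: L1-HIT | VC [3, 7, 5]

OUTCOME = VC-HIT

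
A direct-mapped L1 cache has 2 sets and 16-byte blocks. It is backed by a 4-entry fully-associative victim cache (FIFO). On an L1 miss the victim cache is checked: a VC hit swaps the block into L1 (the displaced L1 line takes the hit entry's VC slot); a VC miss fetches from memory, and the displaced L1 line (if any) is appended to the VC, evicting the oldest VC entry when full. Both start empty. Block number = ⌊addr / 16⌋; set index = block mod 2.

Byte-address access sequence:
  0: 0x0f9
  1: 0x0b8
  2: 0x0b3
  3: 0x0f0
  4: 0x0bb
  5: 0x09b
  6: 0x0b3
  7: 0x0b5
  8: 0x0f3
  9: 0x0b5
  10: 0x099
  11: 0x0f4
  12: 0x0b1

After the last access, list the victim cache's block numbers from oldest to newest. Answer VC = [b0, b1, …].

VC = [9, 15]

#0 0xf9→b15/s1 MISS; vc=[]
#1 0xb8→b11/s1 MISS; vc=[15]
#2 0xb3→b11/s1 L1-HIT; vc=[15]
#3 0xf0→b15/s1 VC-HIT; vc=[11]
#4 0xbb→b11/s1 VC-HIT; vc=[15]
#5 0x9b→b9/s1 MISS; vc=[15,11]
#6 0xb3→b11/s1 VC-HIT; vc=[15,9]
#7 0xb5→b11/s1 L1-HIT; vc=[15,9]
#8 0xf3→b15/s1 VC-HIT; vc=[11,9]
#9 0xb5→b11/s1 VC-HIT; vc=[15,9]
#10 0x99→b9/s1 VC-HIT; vc=[15,11]
#11 0xf4→b15/s1 VC-HIT; vc=[9,11]
#12 0xb1→b11/s1 VC-HIT; vc=[9,15]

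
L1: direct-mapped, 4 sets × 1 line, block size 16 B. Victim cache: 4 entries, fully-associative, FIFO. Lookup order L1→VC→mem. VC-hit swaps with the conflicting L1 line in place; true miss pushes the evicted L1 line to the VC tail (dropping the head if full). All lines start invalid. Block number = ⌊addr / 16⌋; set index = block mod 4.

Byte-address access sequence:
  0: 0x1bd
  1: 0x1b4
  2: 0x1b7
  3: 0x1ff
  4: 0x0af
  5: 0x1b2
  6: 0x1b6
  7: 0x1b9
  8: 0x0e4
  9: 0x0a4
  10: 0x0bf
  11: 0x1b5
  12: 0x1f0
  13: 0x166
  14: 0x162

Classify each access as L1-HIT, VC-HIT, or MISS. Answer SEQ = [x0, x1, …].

#0 0x1bd→b27/s3 MISS; vc=[]
#1 0x1b4→b27/s3 L1-HIT; vc=[]
#2 0x1b7→b27/s3 L1-HIT; vc=[]
#3 0x1ff→b31/s3 MISS; vc=[27]
#4 0xaf→b10/s2 MISS; vc=[27]
#5 0x1b2→b27/s3 VC-HIT; vc=[31]
#6 0x1b6→b27/s3 L1-HIT; vc=[31]
#7 0x1b9→b27/s3 L1-HIT; vc=[31]
#8 0xe4→b14/s2 MISS; vc=[31,10]
#9 0xa4→b10/s2 VC-HIT; vc=[31,14]
#10 0xbf→b11/s3 MISS; vc=[31,14,27]
#11 0x1b5→b27/s3 VC-HIT; vc=[31,14,11]
#12 0x1f0→b31/s3 VC-HIT; vc=[27,14,11]
#13 0x166→b22/s2 MISS; vc=[27,14,11,10]
#14 0x162→b22/s2 L1-HIT; vc=[27,14,11,10]

SEQ = [MISS, L1-HIT, L1-HIT, MISS, MISS, VC-HIT, L1-HIT, L1-HIT, MISS, VC-HIT, MISS, VC-HIT, VC-HIT, MISS, L1-HIT]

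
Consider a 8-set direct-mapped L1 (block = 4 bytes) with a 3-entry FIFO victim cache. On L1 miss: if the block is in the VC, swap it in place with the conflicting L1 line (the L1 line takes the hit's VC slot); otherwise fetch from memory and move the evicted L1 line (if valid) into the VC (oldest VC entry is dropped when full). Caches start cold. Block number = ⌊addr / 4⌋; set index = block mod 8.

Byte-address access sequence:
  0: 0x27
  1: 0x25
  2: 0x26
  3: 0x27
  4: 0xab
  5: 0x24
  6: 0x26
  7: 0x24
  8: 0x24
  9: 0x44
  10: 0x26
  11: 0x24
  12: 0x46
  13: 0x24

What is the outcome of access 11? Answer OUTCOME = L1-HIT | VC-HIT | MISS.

OUTCOME = L1-HIT

0: 0x27 (blk 9, set 1) → MISS  vc=[]
1: 0x25 (blk 9, set 1) → L1-HIT  vc=[]
2: 0x26 (blk 9, set 1) → L1-HIT  vc=[]
3: 0x27 (blk 9, set 1) → L1-HIT  vc=[]
4: 0xab (blk 42, set 2) → MISS  vc=[]
5: 0x24 (blk 9, set 1) → L1-HIT  vc=[]
6: 0x26 (blk 9, set 1) → L1-HIT  vc=[]
7: 0x24 (blk 9, set 1) → L1-HIT  vc=[]
8: 0x24 (blk 9, set 1) → L1-HIT  vc=[]
9: 0x44 (blk 17, set 1) → MISS  vc=[9]
10: 0x26 (blk 9, set 1) → VC-HIT  vc=[17]
11: 0x24 (blk 9, set 1) → L1-HIT  vc=[17]
12: 0x46 (blk 17, set 1) → VC-HIT  vc=[9]
13: 0x24 (blk 9, set 1) → VC-HIT  vc=[17]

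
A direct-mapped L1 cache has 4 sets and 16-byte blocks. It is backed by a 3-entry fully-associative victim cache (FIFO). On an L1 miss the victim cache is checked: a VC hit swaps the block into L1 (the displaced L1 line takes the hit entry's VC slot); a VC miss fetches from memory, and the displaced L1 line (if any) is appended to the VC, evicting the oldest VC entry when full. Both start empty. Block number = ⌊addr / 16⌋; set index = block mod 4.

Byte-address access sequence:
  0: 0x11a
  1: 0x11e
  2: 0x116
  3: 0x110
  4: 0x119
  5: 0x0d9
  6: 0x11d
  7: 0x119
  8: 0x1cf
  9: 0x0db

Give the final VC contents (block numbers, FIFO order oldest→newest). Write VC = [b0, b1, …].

0: 0x11a (blk 17, set 1) → MISS  vc=[]
1: 0x11e (blk 17, set 1) → L1-HIT  vc=[]
2: 0x116 (blk 17, set 1) → L1-HIT  vc=[]
3: 0x110 (blk 17, set 1) → L1-HIT  vc=[]
4: 0x119 (blk 17, set 1) → L1-HIT  vc=[]
5: 0xd9 (blk 13, set 1) → MISS  vc=[17]
6: 0x11d (blk 17, set 1) → VC-HIT  vc=[13]
7: 0x119 (blk 17, set 1) → L1-HIT  vc=[13]
8: 0x1cf (blk 28, set 0) → MISS  vc=[13]
9: 0xdb (blk 13, set 1) → VC-HIT  vc=[17]

VC = [17]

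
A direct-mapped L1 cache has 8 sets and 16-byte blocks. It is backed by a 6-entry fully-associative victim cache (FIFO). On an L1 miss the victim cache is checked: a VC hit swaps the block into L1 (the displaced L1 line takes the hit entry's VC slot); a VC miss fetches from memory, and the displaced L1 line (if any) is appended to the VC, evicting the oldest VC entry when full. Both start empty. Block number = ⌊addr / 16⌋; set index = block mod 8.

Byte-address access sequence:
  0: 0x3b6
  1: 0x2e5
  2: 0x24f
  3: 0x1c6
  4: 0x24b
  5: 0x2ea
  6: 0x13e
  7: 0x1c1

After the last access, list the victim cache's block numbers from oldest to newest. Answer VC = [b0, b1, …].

VC = [36, 59]

#0 0x3b6→b59/s3 MISS; vc=[]
#1 0x2e5→b46/s6 MISS; vc=[]
#2 0x24f→b36/s4 MISS; vc=[]
#3 0x1c6→b28/s4 MISS; vc=[36]
#4 0x24b→b36/s4 VC-HIT; vc=[28]
#5 0x2ea→b46/s6 L1-HIT; vc=[28]
#6 0x13e→b19/s3 MISS; vc=[28,59]
#7 0x1c1→b28/s4 VC-HIT; vc=[36,59]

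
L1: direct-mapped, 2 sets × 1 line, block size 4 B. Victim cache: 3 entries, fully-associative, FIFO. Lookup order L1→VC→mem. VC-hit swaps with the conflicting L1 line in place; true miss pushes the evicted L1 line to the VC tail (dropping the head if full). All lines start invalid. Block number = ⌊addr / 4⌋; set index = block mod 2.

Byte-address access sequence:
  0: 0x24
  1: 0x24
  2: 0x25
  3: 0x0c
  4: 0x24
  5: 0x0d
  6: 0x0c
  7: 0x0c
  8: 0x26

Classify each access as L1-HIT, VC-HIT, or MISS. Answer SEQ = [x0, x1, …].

SEQ = [MISS, L1-HIT, L1-HIT, MISS, VC-HIT, VC-HIT, L1-HIT, L1-HIT, VC-HIT]

  [0] addr=0x24 blk=9 s=1: MISS | VC []
  [1] addr=0x24 blk=9 s=1: L1-HIT | VC []
  [2] addr=0x25 blk=9 s=1: L1-HIT | VC []
  [3] addr=0xc blk=3 s=1: MISS | VC [9]
  [4] addr=0x24 blk=9 s=1: VC-HIT | VC [3]
  [5] addr=0xd blk=3 s=1: VC-HIT | VC [9]
  [6] addr=0xc blk=3 s=1: L1-HIT | VC [9]
  [7] addr=0xc blk=3 s=1: L1-HIT | VC [9]
  [8] addr=0x26 blk=9 s=1: VC-HIT | VC [3]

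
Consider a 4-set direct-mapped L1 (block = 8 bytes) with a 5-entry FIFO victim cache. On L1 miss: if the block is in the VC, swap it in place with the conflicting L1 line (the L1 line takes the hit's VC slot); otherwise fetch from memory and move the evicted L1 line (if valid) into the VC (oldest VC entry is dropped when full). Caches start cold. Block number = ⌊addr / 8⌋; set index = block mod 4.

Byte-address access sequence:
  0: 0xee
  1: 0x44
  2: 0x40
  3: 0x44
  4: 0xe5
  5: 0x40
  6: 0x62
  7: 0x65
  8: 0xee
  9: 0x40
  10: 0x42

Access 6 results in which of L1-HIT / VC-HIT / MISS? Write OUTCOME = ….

OUTCOME = MISS

  [0] addr=0xee blk=29 s=1: MISS | VC []
  [1] addr=0x44 blk=8 s=0: MISS | VC []
  [2] addr=0x40 blk=8 s=0: L1-HIT | VC []
  [3] addr=0x44 blk=8 s=0: L1-HIT | VC []
  [4] addr=0xe5 blk=28 s=0: MISS | VC [8]
  [5] addr=0x40 blk=8 s=0: VC-HIT | VC [28]
  [6] addr=0x62 blk=12 s=0: MISS | VC [28, 8]
  [7] addr=0x65 blk=12 s=0: L1-HIT | VC [28, 8]
  [8] addr=0xee blk=29 s=1: L1-HIT | VC [28, 8]
  [9] addr=0x40 blk=8 s=0: VC-HIT | VC [28, 12]
  [10] addr=0x42 blk=8 s=0: L1-HIT | VC [28, 12]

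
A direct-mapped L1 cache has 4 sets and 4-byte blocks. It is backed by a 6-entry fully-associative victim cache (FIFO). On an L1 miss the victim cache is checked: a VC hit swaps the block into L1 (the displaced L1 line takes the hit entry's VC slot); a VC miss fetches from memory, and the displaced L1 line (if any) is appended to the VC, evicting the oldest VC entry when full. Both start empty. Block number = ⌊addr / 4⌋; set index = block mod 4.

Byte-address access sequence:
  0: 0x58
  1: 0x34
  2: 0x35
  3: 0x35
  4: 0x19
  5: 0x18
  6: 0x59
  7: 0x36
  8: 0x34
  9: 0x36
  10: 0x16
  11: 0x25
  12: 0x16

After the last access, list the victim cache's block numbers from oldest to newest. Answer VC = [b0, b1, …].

VC = [6, 13, 9]

#0 0x58→b22/s2 MISS; vc=[]
#1 0x34→b13/s1 MISS; vc=[]
#2 0x35→b13/s1 L1-HIT; vc=[]
#3 0x35→b13/s1 L1-HIT; vc=[]
#4 0x19→b6/s2 MISS; vc=[22]
#5 0x18→b6/s2 L1-HIT; vc=[22]
#6 0x59→b22/s2 VC-HIT; vc=[6]
#7 0x36→b13/s1 L1-HIT; vc=[6]
#8 0x34→b13/s1 L1-HIT; vc=[6]
#9 0x36→b13/s1 L1-HIT; vc=[6]
#10 0x16→b5/s1 MISS; vc=[6,13]
#11 0x25→b9/s1 MISS; vc=[6,13,5]
#12 0x16→b5/s1 VC-HIT; vc=[6,13,9]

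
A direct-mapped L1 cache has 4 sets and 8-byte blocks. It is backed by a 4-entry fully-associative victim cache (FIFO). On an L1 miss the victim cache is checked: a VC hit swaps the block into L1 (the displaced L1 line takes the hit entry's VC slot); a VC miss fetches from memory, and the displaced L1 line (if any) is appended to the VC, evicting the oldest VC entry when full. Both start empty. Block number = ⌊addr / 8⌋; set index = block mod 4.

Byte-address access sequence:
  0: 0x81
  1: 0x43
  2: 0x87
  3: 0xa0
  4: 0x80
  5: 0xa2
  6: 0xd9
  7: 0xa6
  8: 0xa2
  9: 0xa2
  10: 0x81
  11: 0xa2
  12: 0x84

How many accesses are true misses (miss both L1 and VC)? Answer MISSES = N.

MISSES = 4

  [0] addr=0x81 blk=16 s=0: MISS | VC []
  [1] addr=0x43 blk=8 s=0: MISS | VC [16]
  [2] addr=0x87 blk=16 s=0: VC-HIT | VC [8]
  [3] addr=0xa0 blk=20 s=0: MISS | VC [8, 16]
  [4] addr=0x80 blk=16 s=0: VC-HIT | VC [8, 20]
  [5] addr=0xa2 blk=20 s=0: VC-HIT | VC [8, 16]
  [6] addr=0xd9 blk=27 s=3: MISS | VC [8, 16]
  [7] addr=0xa6 blk=20 s=0: L1-HIT | VC [8, 16]
  [8] addr=0xa2 blk=20 s=0: L1-HIT | VC [8, 16]
  [9] addr=0xa2 blk=20 s=0: L1-HIT | VC [8, 16]
  [10] addr=0x81 blk=16 s=0: VC-HIT | VC [8, 20]
  [11] addr=0xa2 blk=20 s=0: VC-HIT | VC [8, 16]
  [12] addr=0x84 blk=16 s=0: VC-HIT | VC [8, 20]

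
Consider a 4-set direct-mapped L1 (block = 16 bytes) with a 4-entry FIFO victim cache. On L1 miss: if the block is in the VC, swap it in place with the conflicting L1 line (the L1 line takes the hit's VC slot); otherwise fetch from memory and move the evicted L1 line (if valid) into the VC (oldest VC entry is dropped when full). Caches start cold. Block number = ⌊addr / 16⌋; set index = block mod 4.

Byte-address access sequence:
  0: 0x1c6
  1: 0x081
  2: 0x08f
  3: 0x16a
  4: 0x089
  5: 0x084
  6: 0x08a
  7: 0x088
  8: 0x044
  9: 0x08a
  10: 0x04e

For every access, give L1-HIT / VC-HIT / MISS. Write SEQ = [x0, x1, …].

0: 0x1c6 (blk 28, set 0) → MISS  vc=[]
1: 0x81 (blk 8, set 0) → MISS  vc=[28]
2: 0x8f (blk 8, set 0) → L1-HIT  vc=[28]
3: 0x16a (blk 22, set 2) → MISS  vc=[28]
4: 0x89 (blk 8, set 0) → L1-HIT  vc=[28]
5: 0x84 (blk 8, set 0) → L1-HIT  vc=[28]
6: 0x8a (blk 8, set 0) → L1-HIT  vc=[28]
7: 0x88 (blk 8, set 0) → L1-HIT  vc=[28]
8: 0x44 (blk 4, set 0) → MISS  vc=[28, 8]
9: 0x8a (blk 8, set 0) → VC-HIT  vc=[28, 4]
10: 0x4e (blk 4, set 0) → VC-HIT  vc=[28, 8]

SEQ = [MISS, MISS, L1-HIT, MISS, L1-HIT, L1-HIT, L1-HIT, L1-HIT, MISS, VC-HIT, VC-HIT]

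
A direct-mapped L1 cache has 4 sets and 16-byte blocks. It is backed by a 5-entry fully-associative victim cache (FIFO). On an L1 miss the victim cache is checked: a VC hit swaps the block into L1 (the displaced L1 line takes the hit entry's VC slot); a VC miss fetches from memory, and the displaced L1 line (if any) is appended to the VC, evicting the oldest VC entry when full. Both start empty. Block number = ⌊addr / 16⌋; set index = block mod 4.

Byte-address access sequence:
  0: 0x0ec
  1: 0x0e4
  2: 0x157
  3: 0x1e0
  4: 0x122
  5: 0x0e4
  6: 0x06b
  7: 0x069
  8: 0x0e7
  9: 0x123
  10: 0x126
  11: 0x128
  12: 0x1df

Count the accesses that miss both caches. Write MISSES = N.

MISSES = 6

  [0] addr=0xec blk=14 s=2: MISS | VC []
  [1] addr=0xe4 blk=14 s=2: L1-HIT | VC []
  [2] addr=0x157 blk=21 s=1: MISS | VC []
  [3] addr=0x1e0 blk=30 s=2: MISS | VC [14]
  [4] addr=0x122 blk=18 s=2: MISS | VC [14, 30]
  [5] addr=0xe4 blk=14 s=2: VC-HIT | VC [18, 30]
  [6] addr=0x6b blk=6 s=2: MISS | VC [18, 30, 14]
  [7] addr=0x69 blk=6 s=2: L1-HIT | VC [18, 30, 14]
  [8] addr=0xe7 blk=14 s=2: VC-HIT | VC [18, 30, 6]
  [9] addr=0x123 blk=18 s=2: VC-HIT | VC [14, 30, 6]
  [10] addr=0x126 blk=18 s=2: L1-HIT | VC [14, 30, 6]
  [11] addr=0x128 blk=18 s=2: L1-HIT | VC [14, 30, 6]
  [12] addr=0x1df blk=29 s=1: MISS | VC [14, 30, 6, 21]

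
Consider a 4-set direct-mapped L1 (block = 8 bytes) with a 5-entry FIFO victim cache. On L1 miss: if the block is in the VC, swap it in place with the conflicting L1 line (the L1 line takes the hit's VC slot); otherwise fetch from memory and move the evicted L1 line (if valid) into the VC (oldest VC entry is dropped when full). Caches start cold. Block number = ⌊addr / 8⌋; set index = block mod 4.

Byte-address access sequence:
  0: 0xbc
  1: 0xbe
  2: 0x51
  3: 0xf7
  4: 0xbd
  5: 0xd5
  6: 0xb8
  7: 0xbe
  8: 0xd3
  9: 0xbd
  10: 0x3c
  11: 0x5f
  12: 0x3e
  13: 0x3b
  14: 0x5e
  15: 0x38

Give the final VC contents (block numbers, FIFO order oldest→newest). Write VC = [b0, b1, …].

VC = [10, 30, 23, 11]

0: 0xbc (blk 23, set 3) → MISS  vc=[]
1: 0xbe (blk 23, set 3) → L1-HIT  vc=[]
2: 0x51 (blk 10, set 2) → MISS  vc=[]
3: 0xf7 (blk 30, set 2) → MISS  vc=[10]
4: 0xbd (blk 23, set 3) → L1-HIT  vc=[10]
5: 0xd5 (blk 26, set 2) → MISS  vc=[10, 30]
6: 0xb8 (blk 23, set 3) → L1-HIT  vc=[10, 30]
7: 0xbe (blk 23, set 3) → L1-HIT  vc=[10, 30]
8: 0xd3 (blk 26, set 2) → L1-HIT  vc=[10, 30]
9: 0xbd (blk 23, set 3) → L1-HIT  vc=[10, 30]
10: 0x3c (blk 7, set 3) → MISS  vc=[10, 30, 23]
11: 0x5f (blk 11, set 3) → MISS  vc=[10, 30, 23, 7]
12: 0x3e (blk 7, set 3) → VC-HIT  vc=[10, 30, 23, 11]
13: 0x3b (blk 7, set 3) → L1-HIT  vc=[10, 30, 23, 11]
14: 0x5e (blk 11, set 3) → VC-HIT  vc=[10, 30, 23, 7]
15: 0x38 (blk 7, set 3) → VC-HIT  vc=[10, 30, 23, 11]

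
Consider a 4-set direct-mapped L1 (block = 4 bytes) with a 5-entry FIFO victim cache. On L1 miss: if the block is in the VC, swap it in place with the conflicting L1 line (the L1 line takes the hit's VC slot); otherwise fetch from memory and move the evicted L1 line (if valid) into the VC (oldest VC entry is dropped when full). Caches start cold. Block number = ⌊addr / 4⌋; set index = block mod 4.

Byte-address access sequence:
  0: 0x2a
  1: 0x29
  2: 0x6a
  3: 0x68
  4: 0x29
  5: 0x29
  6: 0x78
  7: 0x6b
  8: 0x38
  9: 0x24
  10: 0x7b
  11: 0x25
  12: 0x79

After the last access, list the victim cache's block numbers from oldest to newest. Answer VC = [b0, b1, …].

VC = [14, 10, 26]

  [0] addr=0x2a blk=10 s=2: MISS | VC []
  [1] addr=0x29 blk=10 s=2: L1-HIT | VC []
  [2] addr=0x6a blk=26 s=2: MISS | VC [10]
  [3] addr=0x68 blk=26 s=2: L1-HIT | VC [10]
  [4] addr=0x29 blk=10 s=2: VC-HIT | VC [26]
  [5] addr=0x29 blk=10 s=2: L1-HIT | VC [26]
  [6] addr=0x78 blk=30 s=2: MISS | VC [26, 10]
  [7] addr=0x6b blk=26 s=2: VC-HIT | VC [30, 10]
  [8] addr=0x38 blk=14 s=2: MISS | VC [30, 10, 26]
  [9] addr=0x24 blk=9 s=1: MISS | VC [30, 10, 26]
  [10] addr=0x7b blk=30 s=2: VC-HIT | VC [14, 10, 26]
  [11] addr=0x25 blk=9 s=1: L1-HIT | VC [14, 10, 26]
  [12] addr=0x79 blk=30 s=2: L1-HIT | VC [14, 10, 26]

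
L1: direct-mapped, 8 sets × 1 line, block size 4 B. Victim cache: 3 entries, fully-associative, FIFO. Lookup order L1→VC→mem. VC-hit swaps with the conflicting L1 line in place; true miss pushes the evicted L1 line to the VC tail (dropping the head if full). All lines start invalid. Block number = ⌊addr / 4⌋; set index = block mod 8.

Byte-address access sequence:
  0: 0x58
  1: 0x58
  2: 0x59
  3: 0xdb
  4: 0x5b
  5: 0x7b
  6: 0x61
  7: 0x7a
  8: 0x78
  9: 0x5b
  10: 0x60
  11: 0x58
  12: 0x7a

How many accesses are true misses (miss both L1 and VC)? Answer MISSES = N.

MISSES = 4

0: 0x58 (blk 22, set 6) → MISS  vc=[]
1: 0x58 (blk 22, set 6) → L1-HIT  vc=[]
2: 0x59 (blk 22, set 6) → L1-HIT  vc=[]
3: 0xdb (blk 54, set 6) → MISS  vc=[22]
4: 0x5b (blk 22, set 6) → VC-HIT  vc=[54]
5: 0x7b (blk 30, set 6) → MISS  vc=[54, 22]
6: 0x61 (blk 24, set 0) → MISS  vc=[54, 22]
7: 0x7a (blk 30, set 6) → L1-HIT  vc=[54, 22]
8: 0x78 (blk 30, set 6) → L1-HIT  vc=[54, 22]
9: 0x5b (blk 22, set 6) → VC-HIT  vc=[54, 30]
10: 0x60 (blk 24, set 0) → L1-HIT  vc=[54, 30]
11: 0x58 (blk 22, set 6) → L1-HIT  vc=[54, 30]
12: 0x7a (blk 30, set 6) → VC-HIT  vc=[54, 22]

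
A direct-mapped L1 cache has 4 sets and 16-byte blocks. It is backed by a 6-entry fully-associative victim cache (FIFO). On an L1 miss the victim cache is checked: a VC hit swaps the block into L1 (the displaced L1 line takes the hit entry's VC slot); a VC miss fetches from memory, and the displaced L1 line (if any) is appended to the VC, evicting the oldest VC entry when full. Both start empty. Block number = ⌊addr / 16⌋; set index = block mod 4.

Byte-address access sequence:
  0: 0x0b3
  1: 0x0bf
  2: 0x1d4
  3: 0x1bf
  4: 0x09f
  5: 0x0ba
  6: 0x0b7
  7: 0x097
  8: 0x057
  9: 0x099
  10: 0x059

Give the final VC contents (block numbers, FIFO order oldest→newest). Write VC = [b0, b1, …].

0: 0xb3 (blk 11, set 3) → MISS  vc=[]
1: 0xbf (blk 11, set 3) → L1-HIT  vc=[]
2: 0x1d4 (blk 29, set 1) → MISS  vc=[]
3: 0x1bf (blk 27, set 3) → MISS  vc=[11]
4: 0x9f (blk 9, set 1) → MISS  vc=[11, 29]
5: 0xba (blk 11, set 3) → VC-HIT  vc=[27, 29]
6: 0xb7 (blk 11, set 3) → L1-HIT  vc=[27, 29]
7: 0x97 (blk 9, set 1) → L1-HIT  vc=[27, 29]
8: 0x57 (blk 5, set 1) → MISS  vc=[27, 29, 9]
9: 0x99 (blk 9, set 1) → VC-HIT  vc=[27, 29, 5]
10: 0x59 (blk 5, set 1) → VC-HIT  vc=[27, 29, 9]

VC = [27, 29, 9]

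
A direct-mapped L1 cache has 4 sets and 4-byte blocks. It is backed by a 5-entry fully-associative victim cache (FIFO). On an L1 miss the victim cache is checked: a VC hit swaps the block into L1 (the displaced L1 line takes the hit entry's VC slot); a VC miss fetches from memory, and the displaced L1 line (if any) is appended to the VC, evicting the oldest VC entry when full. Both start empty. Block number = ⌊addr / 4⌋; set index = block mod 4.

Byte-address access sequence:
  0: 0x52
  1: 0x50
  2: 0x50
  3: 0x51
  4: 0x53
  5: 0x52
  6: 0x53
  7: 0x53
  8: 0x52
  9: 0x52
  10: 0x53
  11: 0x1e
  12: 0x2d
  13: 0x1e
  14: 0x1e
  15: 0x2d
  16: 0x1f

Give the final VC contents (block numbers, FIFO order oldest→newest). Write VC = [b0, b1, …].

0: 0x52 (blk 20, set 0) → MISS  vc=[]
1: 0x50 (blk 20, set 0) → L1-HIT  vc=[]
2: 0x50 (blk 20, set 0) → L1-HIT  vc=[]
3: 0x51 (blk 20, set 0) → L1-HIT  vc=[]
4: 0x53 (blk 20, set 0) → L1-HIT  vc=[]
5: 0x52 (blk 20, set 0) → L1-HIT  vc=[]
6: 0x53 (blk 20, set 0) → L1-HIT  vc=[]
7: 0x53 (blk 20, set 0) → L1-HIT  vc=[]
8: 0x52 (blk 20, set 0) → L1-HIT  vc=[]
9: 0x52 (blk 20, set 0) → L1-HIT  vc=[]
10: 0x53 (blk 20, set 0) → L1-HIT  vc=[]
11: 0x1e (blk 7, set 3) → MISS  vc=[]
12: 0x2d (blk 11, set 3) → MISS  vc=[7]
13: 0x1e (blk 7, set 3) → VC-HIT  vc=[11]
14: 0x1e (blk 7, set 3) → L1-HIT  vc=[11]
15: 0x2d (blk 11, set 3) → VC-HIT  vc=[7]
16: 0x1f (blk 7, set 3) → VC-HIT  vc=[11]

VC = [11]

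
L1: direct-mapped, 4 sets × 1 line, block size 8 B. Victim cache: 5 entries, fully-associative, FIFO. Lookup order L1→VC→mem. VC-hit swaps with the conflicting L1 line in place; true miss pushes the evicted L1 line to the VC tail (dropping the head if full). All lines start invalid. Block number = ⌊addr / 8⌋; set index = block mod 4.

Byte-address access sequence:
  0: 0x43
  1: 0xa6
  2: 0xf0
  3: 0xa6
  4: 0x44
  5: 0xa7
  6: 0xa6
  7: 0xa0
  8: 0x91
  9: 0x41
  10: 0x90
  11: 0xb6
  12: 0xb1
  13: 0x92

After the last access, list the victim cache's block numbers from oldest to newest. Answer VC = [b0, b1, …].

VC = [20, 30, 22]

0: 0x43 (blk 8, set 0) → MISS  vc=[]
1: 0xa6 (blk 20, set 0) → MISS  vc=[8]
2: 0xf0 (blk 30, set 2) → MISS  vc=[8]
3: 0xa6 (blk 20, set 0) → L1-HIT  vc=[8]
4: 0x44 (blk 8, set 0) → VC-HIT  vc=[20]
5: 0xa7 (blk 20, set 0) → VC-HIT  vc=[8]
6: 0xa6 (blk 20, set 0) → L1-HIT  vc=[8]
7: 0xa0 (blk 20, set 0) → L1-HIT  vc=[8]
8: 0x91 (blk 18, set 2) → MISS  vc=[8, 30]
9: 0x41 (blk 8, set 0) → VC-HIT  vc=[20, 30]
10: 0x90 (blk 18, set 2) → L1-HIT  vc=[20, 30]
11: 0xb6 (blk 22, set 2) → MISS  vc=[20, 30, 18]
12: 0xb1 (blk 22, set 2) → L1-HIT  vc=[20, 30, 18]
13: 0x92 (blk 18, set 2) → VC-HIT  vc=[20, 30, 22]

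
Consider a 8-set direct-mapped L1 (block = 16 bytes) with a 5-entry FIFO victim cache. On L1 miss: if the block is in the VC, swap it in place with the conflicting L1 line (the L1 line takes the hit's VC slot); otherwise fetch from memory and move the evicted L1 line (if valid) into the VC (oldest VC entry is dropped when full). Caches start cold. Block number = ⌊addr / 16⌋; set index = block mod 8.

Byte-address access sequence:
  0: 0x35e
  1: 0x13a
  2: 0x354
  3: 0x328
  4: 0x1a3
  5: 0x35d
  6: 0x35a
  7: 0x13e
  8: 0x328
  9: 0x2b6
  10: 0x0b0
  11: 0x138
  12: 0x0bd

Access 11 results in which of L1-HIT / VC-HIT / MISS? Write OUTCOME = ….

  [0] addr=0x35e blk=53 s=5: MISS | VC []
  [1] addr=0x13a blk=19 s=3: MISS | VC []
  [2] addr=0x354 blk=53 s=5: L1-HIT | VC []
  [3] addr=0x328 blk=50 s=2: MISS | VC []
  [4] addr=0x1a3 blk=26 s=2: MISS | VC [50]
  [5] addr=0x35d blk=53 s=5: L1-HIT | VC [50]
  [6] addr=0x35a blk=53 s=5: L1-HIT | VC [50]
  [7] addr=0x13e blk=19 s=3: L1-HIT | VC [50]
  [8] addr=0x328 blk=50 s=2: VC-HIT | VC [26]
  [9] addr=0x2b6 blk=43 s=3: MISS | VC [26, 19]
  [10] addr=0xb0 blk=11 s=3: MISS | VC [26, 19, 43]
  [11] addr=0x138 blk=19 s=3: VC-HIT | VC [26, 11, 43]
  [12] addr=0xbd blk=11 s=3: VC-HIT | VC [26, 19, 43]

OUTCOME = VC-HIT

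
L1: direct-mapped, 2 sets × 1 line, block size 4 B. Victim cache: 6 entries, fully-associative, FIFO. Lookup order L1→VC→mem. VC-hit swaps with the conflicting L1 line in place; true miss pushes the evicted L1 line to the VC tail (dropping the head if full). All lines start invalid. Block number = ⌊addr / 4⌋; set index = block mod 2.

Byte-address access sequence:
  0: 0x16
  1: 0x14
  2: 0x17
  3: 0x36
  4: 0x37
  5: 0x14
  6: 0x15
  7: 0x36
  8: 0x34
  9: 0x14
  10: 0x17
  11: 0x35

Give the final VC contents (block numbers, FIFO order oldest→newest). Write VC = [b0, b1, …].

VC = [5]

  [0] addr=0x16 blk=5 s=1: MISS | VC []
  [1] addr=0x14 blk=5 s=1: L1-HIT | VC []
  [2] addr=0x17 blk=5 s=1: L1-HIT | VC []
  [3] addr=0x36 blk=13 s=1: MISS | VC [5]
  [4] addr=0x37 blk=13 s=1: L1-HIT | VC [5]
  [5] addr=0x14 blk=5 s=1: VC-HIT | VC [13]
  [6] addr=0x15 blk=5 s=1: L1-HIT | VC [13]
  [7] addr=0x36 blk=13 s=1: VC-HIT | VC [5]
  [8] addr=0x34 blk=13 s=1: L1-HIT | VC [5]
  [9] addr=0x14 blk=5 s=1: VC-HIT | VC [13]
  [10] addr=0x17 blk=5 s=1: L1-HIT | VC [13]
  [11] addr=0x35 blk=13 s=1: VC-HIT | VC [5]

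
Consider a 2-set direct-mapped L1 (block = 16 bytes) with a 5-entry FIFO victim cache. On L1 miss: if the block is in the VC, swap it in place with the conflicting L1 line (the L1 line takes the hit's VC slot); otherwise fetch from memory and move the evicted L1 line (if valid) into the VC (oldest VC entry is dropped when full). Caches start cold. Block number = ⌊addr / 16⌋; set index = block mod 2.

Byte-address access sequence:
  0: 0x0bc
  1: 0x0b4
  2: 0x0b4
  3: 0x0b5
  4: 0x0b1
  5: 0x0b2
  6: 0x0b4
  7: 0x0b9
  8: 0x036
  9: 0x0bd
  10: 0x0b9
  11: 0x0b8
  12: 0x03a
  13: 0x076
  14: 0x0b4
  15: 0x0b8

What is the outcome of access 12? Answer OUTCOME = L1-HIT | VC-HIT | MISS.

0: 0xbc (blk 11, set 1) → MISS  vc=[]
1: 0xb4 (blk 11, set 1) → L1-HIT  vc=[]
2: 0xb4 (blk 11, set 1) → L1-HIT  vc=[]
3: 0xb5 (blk 11, set 1) → L1-HIT  vc=[]
4: 0xb1 (blk 11, set 1) → L1-HIT  vc=[]
5: 0xb2 (blk 11, set 1) → L1-HIT  vc=[]
6: 0xb4 (blk 11, set 1) → L1-HIT  vc=[]
7: 0xb9 (blk 11, set 1) → L1-HIT  vc=[]
8: 0x36 (blk 3, set 1) → MISS  vc=[11]
9: 0xbd (blk 11, set 1) → VC-HIT  vc=[3]
10: 0xb9 (blk 11, set 1) → L1-HIT  vc=[3]
11: 0xb8 (blk 11, set 1) → L1-HIT  vc=[3]
12: 0x3a (blk 3, set 1) → VC-HIT  vc=[11]
13: 0x76 (blk 7, set 1) → MISS  vc=[11, 3]
14: 0xb4 (blk 11, set 1) → VC-HIT  vc=[7, 3]
15: 0xb8 (blk 11, set 1) → L1-HIT  vc=[7, 3]

OUTCOME = VC-HIT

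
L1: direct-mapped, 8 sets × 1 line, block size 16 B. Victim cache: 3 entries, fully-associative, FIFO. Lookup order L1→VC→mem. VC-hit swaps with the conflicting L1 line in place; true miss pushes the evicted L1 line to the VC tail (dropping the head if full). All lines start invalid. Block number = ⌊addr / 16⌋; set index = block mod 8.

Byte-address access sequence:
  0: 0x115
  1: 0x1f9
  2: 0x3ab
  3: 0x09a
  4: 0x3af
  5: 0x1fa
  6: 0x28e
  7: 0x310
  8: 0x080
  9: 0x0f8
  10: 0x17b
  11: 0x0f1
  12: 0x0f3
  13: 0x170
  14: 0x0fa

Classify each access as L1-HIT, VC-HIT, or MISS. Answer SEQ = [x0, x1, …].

0: 0x115 (blk 17, set 1) → MISS  vc=[]
1: 0x1f9 (blk 31, set 7) → MISS  vc=[]
2: 0x3ab (blk 58, set 2) → MISS  vc=[]
3: 0x9a (blk 9, set 1) → MISS  vc=[17]
4: 0x3af (blk 58, set 2) → L1-HIT  vc=[17]
5: 0x1fa (blk 31, set 7) → L1-HIT  vc=[17]
6: 0x28e (blk 40, set 0) → MISS  vc=[17]
7: 0x310 (blk 49, set 1) → MISS  vc=[17, 9]
8: 0x80 (blk 8, set 0) → MISS  vc=[17, 9, 40]
9: 0xf8 (blk 15, set 7) → MISS  vc=[9, 40, 31]
10: 0x17b (blk 23, set 7) → MISS  vc=[40, 31, 15]
11: 0xf1 (blk 15, set 7) → VC-HIT  vc=[40, 31, 23]
12: 0xf3 (blk 15, set 7) → L1-HIT  vc=[40, 31, 23]
13: 0x170 (blk 23, set 7) → VC-HIT  vc=[40, 31, 15]
14: 0xfa (blk 15, set 7) → VC-HIT  vc=[40, 31, 23]

SEQ = [MISS, MISS, MISS, MISS, L1-HIT, L1-HIT, MISS, MISS, MISS, MISS, MISS, VC-HIT, L1-HIT, VC-HIT, VC-HIT]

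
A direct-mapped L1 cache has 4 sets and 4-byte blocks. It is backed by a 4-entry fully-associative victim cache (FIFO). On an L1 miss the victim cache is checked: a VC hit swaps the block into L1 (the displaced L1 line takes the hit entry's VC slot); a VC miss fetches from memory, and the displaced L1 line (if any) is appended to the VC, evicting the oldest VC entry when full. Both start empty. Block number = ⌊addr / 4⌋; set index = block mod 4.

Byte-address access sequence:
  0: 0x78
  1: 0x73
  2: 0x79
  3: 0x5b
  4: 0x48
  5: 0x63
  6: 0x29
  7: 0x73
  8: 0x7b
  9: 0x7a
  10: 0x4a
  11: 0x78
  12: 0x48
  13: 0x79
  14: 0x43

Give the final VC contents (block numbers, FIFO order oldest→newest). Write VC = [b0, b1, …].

#0 0x78→b30/s2 MISS; vc=[]
#1 0x73→b28/s0 MISS; vc=[]
#2 0x79→b30/s2 L1-HIT; vc=[]
#3 0x5b→b22/s2 MISS; vc=[30]
#4 0x48→b18/s2 MISS; vc=[30,22]
#5 0x63→b24/s0 MISS; vc=[30,22,28]
#6 0x29→b10/s2 MISS; vc=[30,22,28,18]
#7 0x73→b28/s0 VC-HIT; vc=[30,22,24,18]
#8 0x7b→b30/s2 VC-HIT; vc=[10,22,24,18]
#9 0x7a→b30/s2 L1-HIT; vc=[10,22,24,18]
#10 0x4a→b18/s2 VC-HIT; vc=[10,22,24,30]
#11 0x78→b30/s2 VC-HIT; vc=[10,22,24,18]
#12 0x48→b18/s2 VC-HIT; vc=[10,22,24,30]
#13 0x79→b30/s2 VC-HIT; vc=[10,22,24,18]
#14 0x43→b16/s0 MISS; vc=[22,24,18,28]

VC = [22, 24, 18, 28]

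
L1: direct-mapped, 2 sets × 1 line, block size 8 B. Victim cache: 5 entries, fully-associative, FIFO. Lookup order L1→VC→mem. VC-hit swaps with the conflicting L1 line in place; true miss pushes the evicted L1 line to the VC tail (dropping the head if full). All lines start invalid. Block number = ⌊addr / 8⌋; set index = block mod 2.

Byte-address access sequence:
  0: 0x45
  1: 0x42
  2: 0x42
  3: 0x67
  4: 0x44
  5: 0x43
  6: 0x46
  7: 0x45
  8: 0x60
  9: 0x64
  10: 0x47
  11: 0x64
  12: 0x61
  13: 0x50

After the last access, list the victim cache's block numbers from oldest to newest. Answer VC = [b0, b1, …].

VC = [8, 12]

  [0] addr=0x45 blk=8 s=0: MISS | VC []
  [1] addr=0x42 blk=8 s=0: L1-HIT | VC []
  [2] addr=0x42 blk=8 s=0: L1-HIT | VC []
  [3] addr=0x67 blk=12 s=0: MISS | VC [8]
  [4] addr=0x44 blk=8 s=0: VC-HIT | VC [12]
  [5] addr=0x43 blk=8 s=0: L1-HIT | VC [12]
  [6] addr=0x46 blk=8 s=0: L1-HIT | VC [12]
  [7] addr=0x45 blk=8 s=0: L1-HIT | VC [12]
  [8] addr=0x60 blk=12 s=0: VC-HIT | VC [8]
  [9] addr=0x64 blk=12 s=0: L1-HIT | VC [8]
  [10] addr=0x47 blk=8 s=0: VC-HIT | VC [12]
  [11] addr=0x64 blk=12 s=0: VC-HIT | VC [8]
  [12] addr=0x61 blk=12 s=0: L1-HIT | VC [8]
  [13] addr=0x50 blk=10 s=0: MISS | VC [8, 12]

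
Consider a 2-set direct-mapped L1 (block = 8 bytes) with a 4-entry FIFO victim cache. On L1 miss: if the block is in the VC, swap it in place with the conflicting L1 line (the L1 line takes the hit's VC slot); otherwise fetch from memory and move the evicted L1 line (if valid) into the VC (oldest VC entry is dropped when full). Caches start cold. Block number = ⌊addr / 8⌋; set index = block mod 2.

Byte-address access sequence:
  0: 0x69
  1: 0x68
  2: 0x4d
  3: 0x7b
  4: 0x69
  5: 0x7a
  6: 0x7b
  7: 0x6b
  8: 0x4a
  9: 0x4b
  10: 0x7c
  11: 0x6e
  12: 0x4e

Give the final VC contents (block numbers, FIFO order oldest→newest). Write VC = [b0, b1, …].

VC = [13, 15]

  [0] addr=0x69 blk=13 s=1: MISS | VC []
  [1] addr=0x68 blk=13 s=1: L1-HIT | VC []
  [2] addr=0x4d blk=9 s=1: MISS | VC [13]
  [3] addr=0x7b blk=15 s=1: MISS | VC [13, 9]
  [4] addr=0x69 blk=13 s=1: VC-HIT | VC [15, 9]
  [5] addr=0x7a blk=15 s=1: VC-HIT | VC [13, 9]
  [6] addr=0x7b blk=15 s=1: L1-HIT | VC [13, 9]
  [7] addr=0x6b blk=13 s=1: VC-HIT | VC [15, 9]
  [8] addr=0x4a blk=9 s=1: VC-HIT | VC [15, 13]
  [9] addr=0x4b blk=9 s=1: L1-HIT | VC [15, 13]
  [10] addr=0x7c blk=15 s=1: VC-HIT | VC [9, 13]
  [11] addr=0x6e blk=13 s=1: VC-HIT | VC [9, 15]
  [12] addr=0x4e blk=9 s=1: VC-HIT | VC [13, 15]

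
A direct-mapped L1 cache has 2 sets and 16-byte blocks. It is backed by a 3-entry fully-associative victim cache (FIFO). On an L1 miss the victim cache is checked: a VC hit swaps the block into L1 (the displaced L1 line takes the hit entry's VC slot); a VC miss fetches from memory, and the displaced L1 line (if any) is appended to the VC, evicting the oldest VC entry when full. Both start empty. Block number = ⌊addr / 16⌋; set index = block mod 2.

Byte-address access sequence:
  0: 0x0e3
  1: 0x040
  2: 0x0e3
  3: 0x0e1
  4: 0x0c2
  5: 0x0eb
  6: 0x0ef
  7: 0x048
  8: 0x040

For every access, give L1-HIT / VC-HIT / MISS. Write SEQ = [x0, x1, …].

SEQ = [MISS, MISS, VC-HIT, L1-HIT, MISS, VC-HIT, L1-HIT, VC-HIT, L1-HIT]

  [0] addr=0xe3 blk=14 s=0: MISS | VC []
  [1] addr=0x40 blk=4 s=0: MISS | VC [14]
  [2] addr=0xe3 blk=14 s=0: VC-HIT | VC [4]
  [3] addr=0xe1 blk=14 s=0: L1-HIT | VC [4]
  [4] addr=0xc2 blk=12 s=0: MISS | VC [4, 14]
  [5] addr=0xeb blk=14 s=0: VC-HIT | VC [4, 12]
  [6] addr=0xef blk=14 s=0: L1-HIT | VC [4, 12]
  [7] addr=0x48 blk=4 s=0: VC-HIT | VC [14, 12]
  [8] addr=0x40 blk=4 s=0: L1-HIT | VC [14, 12]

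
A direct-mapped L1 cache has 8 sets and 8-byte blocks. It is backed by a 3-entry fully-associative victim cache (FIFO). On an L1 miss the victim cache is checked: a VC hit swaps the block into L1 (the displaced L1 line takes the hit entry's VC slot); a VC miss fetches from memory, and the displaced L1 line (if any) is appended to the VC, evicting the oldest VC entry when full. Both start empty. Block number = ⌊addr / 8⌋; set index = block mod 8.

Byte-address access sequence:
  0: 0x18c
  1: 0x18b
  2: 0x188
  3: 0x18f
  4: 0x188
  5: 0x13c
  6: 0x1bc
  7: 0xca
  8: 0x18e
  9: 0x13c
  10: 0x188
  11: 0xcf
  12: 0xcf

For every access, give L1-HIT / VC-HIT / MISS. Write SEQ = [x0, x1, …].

#0 0x18c→b49/s1 MISS; vc=[]
#1 0x18b→b49/s1 L1-HIT; vc=[]
#2 0x188→b49/s1 L1-HIT; vc=[]
#3 0x18f→b49/s1 L1-HIT; vc=[]
#4 0x188→b49/s1 L1-HIT; vc=[]
#5 0x13c→b39/s7 MISS; vc=[]
#6 0x1bc→b55/s7 MISS; vc=[39]
#7 0xca→b25/s1 MISS; vc=[39,49]
#8 0x18e→b49/s1 VC-HIT; vc=[39,25]
#9 0x13c→b39/s7 VC-HIT; vc=[55,25]
#10 0x188→b49/s1 L1-HIT; vc=[55,25]
#11 0xcf→b25/s1 VC-HIT; vc=[55,49]
#12 0xcf→b25/s1 L1-HIT; vc=[55,49]

SEQ = [MISS, L1-HIT, L1-HIT, L1-HIT, L1-HIT, MISS, MISS, MISS, VC-HIT, VC-HIT, L1-HIT, VC-HIT, L1-HIT]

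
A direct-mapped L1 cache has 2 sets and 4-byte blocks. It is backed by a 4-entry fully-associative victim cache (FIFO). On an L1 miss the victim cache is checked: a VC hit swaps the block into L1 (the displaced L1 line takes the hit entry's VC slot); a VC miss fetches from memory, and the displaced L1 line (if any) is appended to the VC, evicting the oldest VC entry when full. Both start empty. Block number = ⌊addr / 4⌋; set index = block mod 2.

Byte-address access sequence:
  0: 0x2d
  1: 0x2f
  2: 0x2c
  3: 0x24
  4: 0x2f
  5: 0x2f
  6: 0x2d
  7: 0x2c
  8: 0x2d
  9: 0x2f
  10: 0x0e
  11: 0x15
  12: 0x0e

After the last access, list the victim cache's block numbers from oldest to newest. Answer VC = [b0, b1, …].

  [0] addr=0x2d blk=11 s=1: MISS | VC []
  [1] addr=0x2f blk=11 s=1: L1-HIT | VC []
  [2] addr=0x2c blk=11 s=1: L1-HIT | VC []
  [3] addr=0x24 blk=9 s=1: MISS | VC [11]
  [4] addr=0x2f blk=11 s=1: VC-HIT | VC [9]
  [5] addr=0x2f blk=11 s=1: L1-HIT | VC [9]
  [6] addr=0x2d blk=11 s=1: L1-HIT | VC [9]
  [7] addr=0x2c blk=11 s=1: L1-HIT | VC [9]
  [8] addr=0x2d blk=11 s=1: L1-HIT | VC [9]
  [9] addr=0x2f blk=11 s=1: L1-HIT | VC [9]
  [10] addr=0xe blk=3 s=1: MISS | VC [9, 11]
  [11] addr=0x15 blk=5 s=1: MISS | VC [9, 11, 3]
  [12] addr=0xe blk=3 s=1: VC-HIT | VC [9, 11, 5]

VC = [9, 11, 5]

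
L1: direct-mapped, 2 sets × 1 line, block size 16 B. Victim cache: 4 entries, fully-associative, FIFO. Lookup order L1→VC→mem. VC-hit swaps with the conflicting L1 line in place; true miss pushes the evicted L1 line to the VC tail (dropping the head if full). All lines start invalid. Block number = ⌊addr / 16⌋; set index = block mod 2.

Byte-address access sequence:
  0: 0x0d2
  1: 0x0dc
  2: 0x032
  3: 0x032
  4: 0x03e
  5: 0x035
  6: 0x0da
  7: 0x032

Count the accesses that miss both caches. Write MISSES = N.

  [0] addr=0xd2 blk=13 s=1: MISS | VC []
  [1] addr=0xdc blk=13 s=1: L1-HIT | VC []
  [2] addr=0x32 blk=3 s=1: MISS | VC [13]
  [3] addr=0x32 blk=3 s=1: L1-HIT | VC [13]
  [4] addr=0x3e blk=3 s=1: L1-HIT | VC [13]
  [5] addr=0x35 blk=3 s=1: L1-HIT | VC [13]
  [6] addr=0xda blk=13 s=1: VC-HIT | VC [3]
  [7] addr=0x32 blk=3 s=1: VC-HIT | VC [13]

MISSES = 2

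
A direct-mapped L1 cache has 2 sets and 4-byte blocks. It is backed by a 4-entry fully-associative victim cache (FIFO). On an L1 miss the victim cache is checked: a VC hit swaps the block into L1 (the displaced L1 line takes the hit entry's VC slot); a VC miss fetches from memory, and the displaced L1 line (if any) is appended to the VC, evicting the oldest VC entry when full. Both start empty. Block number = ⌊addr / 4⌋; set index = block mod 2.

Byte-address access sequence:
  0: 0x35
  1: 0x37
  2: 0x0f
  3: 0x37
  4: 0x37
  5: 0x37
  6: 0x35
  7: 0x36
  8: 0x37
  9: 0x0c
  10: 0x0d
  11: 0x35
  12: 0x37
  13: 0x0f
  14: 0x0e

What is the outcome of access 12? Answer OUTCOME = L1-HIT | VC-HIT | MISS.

OUTCOME = L1-HIT

0: 0x35 (blk 13, set 1) → MISS  vc=[]
1: 0x37 (blk 13, set 1) → L1-HIT  vc=[]
2: 0xf (blk 3, set 1) → MISS  vc=[13]
3: 0x37 (blk 13, set 1) → VC-HIT  vc=[3]
4: 0x37 (blk 13, set 1) → L1-HIT  vc=[3]
5: 0x37 (blk 13, set 1) → L1-HIT  vc=[3]
6: 0x35 (blk 13, set 1) → L1-HIT  vc=[3]
7: 0x36 (blk 13, set 1) → L1-HIT  vc=[3]
8: 0x37 (blk 13, set 1) → L1-HIT  vc=[3]
9: 0xc (blk 3, set 1) → VC-HIT  vc=[13]
10: 0xd (blk 3, set 1) → L1-HIT  vc=[13]
11: 0x35 (blk 13, set 1) → VC-HIT  vc=[3]
12: 0x37 (blk 13, set 1) → L1-HIT  vc=[3]
13: 0xf (blk 3, set 1) → VC-HIT  vc=[13]
14: 0xe (blk 3, set 1) → L1-HIT  vc=[13]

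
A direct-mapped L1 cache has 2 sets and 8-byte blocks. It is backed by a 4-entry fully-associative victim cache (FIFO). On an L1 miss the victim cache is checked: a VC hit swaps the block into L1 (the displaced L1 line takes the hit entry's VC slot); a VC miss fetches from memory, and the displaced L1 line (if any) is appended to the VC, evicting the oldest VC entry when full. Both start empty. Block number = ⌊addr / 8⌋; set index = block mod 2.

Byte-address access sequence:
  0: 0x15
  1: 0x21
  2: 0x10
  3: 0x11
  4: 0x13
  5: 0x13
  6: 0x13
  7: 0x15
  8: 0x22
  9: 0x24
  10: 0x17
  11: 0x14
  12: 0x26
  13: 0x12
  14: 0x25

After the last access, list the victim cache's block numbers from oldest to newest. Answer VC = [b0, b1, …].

VC = [2]

0: 0x15 (blk 2, set 0) → MISS  vc=[]
1: 0x21 (blk 4, set 0) → MISS  vc=[2]
2: 0x10 (blk 2, set 0) → VC-HIT  vc=[4]
3: 0x11 (blk 2, set 0) → L1-HIT  vc=[4]
4: 0x13 (blk 2, set 0) → L1-HIT  vc=[4]
5: 0x13 (blk 2, set 0) → L1-HIT  vc=[4]
6: 0x13 (blk 2, set 0) → L1-HIT  vc=[4]
7: 0x15 (blk 2, set 0) → L1-HIT  vc=[4]
8: 0x22 (blk 4, set 0) → VC-HIT  vc=[2]
9: 0x24 (blk 4, set 0) → L1-HIT  vc=[2]
10: 0x17 (blk 2, set 0) → VC-HIT  vc=[4]
11: 0x14 (blk 2, set 0) → L1-HIT  vc=[4]
12: 0x26 (blk 4, set 0) → VC-HIT  vc=[2]
13: 0x12 (blk 2, set 0) → VC-HIT  vc=[4]
14: 0x25 (blk 4, set 0) → VC-HIT  vc=[2]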